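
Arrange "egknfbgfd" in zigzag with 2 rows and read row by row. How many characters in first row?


Zigzag "egknfbgfd" into 2 rows:
Placing characters:
  'e' => row 0
  'g' => row 1
  'k' => row 0
  'n' => row 1
  'f' => row 0
  'b' => row 1
  'g' => row 0
  'f' => row 1
  'd' => row 0
Rows:
  Row 0: "ekfgd"
  Row 1: "gnbf"
First row length: 5

5


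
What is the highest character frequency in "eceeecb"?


Input: eceeecb
Character counts:
  'b': 1
  'c': 2
  'e': 4
Maximum frequency: 4

4


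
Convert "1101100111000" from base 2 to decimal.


Input: "1101100111000" in base 2
Positional expansion:
  Digit '1' (value 1) x 2^12 = 4096
  Digit '1' (value 1) x 2^11 = 2048
  Digit '0' (value 0) x 2^10 = 0
  Digit '1' (value 1) x 2^9 = 512
  Digit '1' (value 1) x 2^8 = 256
  Digit '0' (value 0) x 2^7 = 0
  Digit '0' (value 0) x 2^6 = 0
  Digit '1' (value 1) x 2^5 = 32
  Digit '1' (value 1) x 2^4 = 16
  Digit '1' (value 1) x 2^3 = 8
  Digit '0' (value 0) x 2^2 = 0
  Digit '0' (value 0) x 2^1 = 0
  Digit '0' (value 0) x 2^0 = 0
Sum = 6968

6968


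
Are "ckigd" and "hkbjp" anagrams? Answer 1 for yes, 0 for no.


Strings: "ckigd", "hkbjp"
Sorted first:  cdgik
Sorted second: bhjkp
Differ at position 0: 'c' vs 'b' => not anagrams

0


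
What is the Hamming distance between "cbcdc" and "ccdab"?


Comparing "cbcdc" and "ccdab" position by position:
  Position 0: 'c' vs 'c' => same
  Position 1: 'b' vs 'c' => differ
  Position 2: 'c' vs 'd' => differ
  Position 3: 'd' vs 'a' => differ
  Position 4: 'c' vs 'b' => differ
Total differences (Hamming distance): 4

4


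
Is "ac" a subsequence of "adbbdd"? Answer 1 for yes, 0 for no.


Check if "ac" is a subsequence of "adbbdd"
Greedy scan:
  Position 0 ('a'): matches sub[0] = 'a'
  Position 1 ('d'): no match needed
  Position 2 ('b'): no match needed
  Position 3 ('b'): no match needed
  Position 4 ('d'): no match needed
  Position 5 ('d'): no match needed
Only matched 1/2 characters => not a subsequence

0


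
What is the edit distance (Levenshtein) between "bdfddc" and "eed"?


Computing edit distance: "bdfddc" -> "eed"
DP table:
           e    e    d
      0    1    2    3
  b   1    1    2    3
  d   2    2    2    2
  f   3    3    3    3
  d   4    4    4    3
  d   5    5    5    4
  c   6    6    6    5
Edit distance = dp[6][3] = 5

5


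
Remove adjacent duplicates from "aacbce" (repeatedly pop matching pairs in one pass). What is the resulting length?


Input: aacbce
Stack-based adjacent duplicate removal:
  Read 'a': push. Stack: a
  Read 'a': matches stack top 'a' => pop. Stack: (empty)
  Read 'c': push. Stack: c
  Read 'b': push. Stack: cb
  Read 'c': push. Stack: cbc
  Read 'e': push. Stack: cbce
Final stack: "cbce" (length 4)

4


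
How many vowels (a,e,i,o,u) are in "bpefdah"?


Input: bpefdah
Checking each character:
  'b' at position 0: consonant
  'p' at position 1: consonant
  'e' at position 2: vowel (running total: 1)
  'f' at position 3: consonant
  'd' at position 4: consonant
  'a' at position 5: vowel (running total: 2)
  'h' at position 6: consonant
Total vowels: 2

2


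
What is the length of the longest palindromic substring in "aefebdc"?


Input: "aefebdc"
Checking substrings for palindromes:
  [1:4] "efe" (len 3) => palindrome
Longest palindromic substring: "efe" with length 3

3


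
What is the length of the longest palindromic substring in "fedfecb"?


Input: "fedfecb"
Checking substrings for palindromes:
  No multi-char palindromic substrings found
Longest palindromic substring: "f" with length 1

1


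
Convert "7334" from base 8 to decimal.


Input: "7334" in base 8
Positional expansion:
  Digit '7' (value 7) x 8^3 = 3584
  Digit '3' (value 3) x 8^2 = 192
  Digit '3' (value 3) x 8^1 = 24
  Digit '4' (value 4) x 8^0 = 4
Sum = 3804

3804


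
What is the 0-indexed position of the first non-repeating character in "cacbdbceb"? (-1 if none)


Input: cacbdbceb
Character frequencies:
  'a': 1
  'b': 3
  'c': 3
  'd': 1
  'e': 1
Scanning left to right for freq == 1:
  Position 0 ('c'): freq=3, skip
  Position 1 ('a'): unique! => answer = 1

1


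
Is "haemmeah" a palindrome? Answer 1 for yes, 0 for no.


Input: haemmeah
Reversed: haemmeah
  Compare pos 0 ('h') with pos 7 ('h'): match
  Compare pos 1 ('a') with pos 6 ('a'): match
  Compare pos 2 ('e') with pos 5 ('e'): match
  Compare pos 3 ('m') with pos 4 ('m'): match
Result: palindrome

1


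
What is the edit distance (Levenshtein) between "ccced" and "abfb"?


Computing edit distance: "ccced" -> "abfb"
DP table:
           a    b    f    b
      0    1    2    3    4
  c   1    1    2    3    4
  c   2    2    2    3    4
  c   3    3    3    3    4
  e   4    4    4    4    4
  d   5    5    5    5    5
Edit distance = dp[5][4] = 5

5


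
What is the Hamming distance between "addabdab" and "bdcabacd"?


Comparing "addabdab" and "bdcabacd" position by position:
  Position 0: 'a' vs 'b' => differ
  Position 1: 'd' vs 'd' => same
  Position 2: 'd' vs 'c' => differ
  Position 3: 'a' vs 'a' => same
  Position 4: 'b' vs 'b' => same
  Position 5: 'd' vs 'a' => differ
  Position 6: 'a' vs 'c' => differ
  Position 7: 'b' vs 'd' => differ
Total differences (Hamming distance): 5

5


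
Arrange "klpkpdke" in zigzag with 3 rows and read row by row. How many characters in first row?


Zigzag "klpkpdke" into 3 rows:
Placing characters:
  'k' => row 0
  'l' => row 1
  'p' => row 2
  'k' => row 1
  'p' => row 0
  'd' => row 1
  'k' => row 2
  'e' => row 1
Rows:
  Row 0: "kp"
  Row 1: "lkde"
  Row 2: "pk"
First row length: 2

2


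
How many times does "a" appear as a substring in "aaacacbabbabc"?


Searching for "a" in "aaacacbabbabc"
Scanning each position:
  Position 0: "a" => MATCH
  Position 1: "a" => MATCH
  Position 2: "a" => MATCH
  Position 3: "c" => no
  Position 4: "a" => MATCH
  Position 5: "c" => no
  Position 6: "b" => no
  Position 7: "a" => MATCH
  Position 8: "b" => no
  Position 9: "b" => no
  Position 10: "a" => MATCH
  Position 11: "b" => no
  Position 12: "c" => no
Total occurrences: 6

6


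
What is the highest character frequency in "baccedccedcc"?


Input: baccedccedcc
Character counts:
  'a': 1
  'b': 1
  'c': 6
  'd': 2
  'e': 2
Maximum frequency: 6

6


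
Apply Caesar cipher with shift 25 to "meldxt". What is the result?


Caesar cipher: shift "meldxt" by 25
  'm' (pos 12) + 25 = pos 11 = 'l'
  'e' (pos 4) + 25 = pos 3 = 'd'
  'l' (pos 11) + 25 = pos 10 = 'k'
  'd' (pos 3) + 25 = pos 2 = 'c'
  'x' (pos 23) + 25 = pos 22 = 'w'
  't' (pos 19) + 25 = pos 18 = 's'
Result: ldkcws

ldkcws


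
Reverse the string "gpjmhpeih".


Input: gpjmhpeih
Reading characters right to left:
  Position 8: 'h'
  Position 7: 'i'
  Position 6: 'e'
  Position 5: 'p'
  Position 4: 'h'
  Position 3: 'm'
  Position 2: 'j'
  Position 1: 'p'
  Position 0: 'g'
Reversed: hiephmjpg

hiephmjpg


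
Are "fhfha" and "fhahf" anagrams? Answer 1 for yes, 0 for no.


Strings: "fhfha", "fhahf"
Sorted first:  affhh
Sorted second: affhh
Sorted forms match => anagrams

1


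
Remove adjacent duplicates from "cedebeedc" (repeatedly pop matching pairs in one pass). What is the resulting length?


Input: cedebeedc
Stack-based adjacent duplicate removal:
  Read 'c': push. Stack: c
  Read 'e': push. Stack: ce
  Read 'd': push. Stack: ced
  Read 'e': push. Stack: cede
  Read 'b': push. Stack: cedeb
  Read 'e': push. Stack: cedebe
  Read 'e': matches stack top 'e' => pop. Stack: cedeb
  Read 'd': push. Stack: cedebd
  Read 'c': push. Stack: cedebdc
Final stack: "cedebdc" (length 7)

7


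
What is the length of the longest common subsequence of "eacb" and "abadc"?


LCS of "eacb" and "abadc"
DP table:
           a    b    a    d    c
      0    0    0    0    0    0
  e   0    0    0    0    0    0
  a   0    1    1    1    1    1
  c   0    1    1    1    1    2
  b   0    1    2    2    2    2
LCS length = dp[4][5] = 2

2


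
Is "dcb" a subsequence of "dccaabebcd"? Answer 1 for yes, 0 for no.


Check if "dcb" is a subsequence of "dccaabebcd"
Greedy scan:
  Position 0 ('d'): matches sub[0] = 'd'
  Position 1 ('c'): matches sub[1] = 'c'
  Position 2 ('c'): no match needed
  Position 3 ('a'): no match needed
  Position 4 ('a'): no match needed
  Position 5 ('b'): matches sub[2] = 'b'
  Position 6 ('e'): no match needed
  Position 7 ('b'): no match needed
  Position 8 ('c'): no match needed
  Position 9 ('d'): no match needed
All 3 characters matched => is a subsequence

1


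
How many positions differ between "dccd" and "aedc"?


Comparing "dccd" and "aedc" position by position:
  Position 0: 'd' vs 'a' => DIFFER
  Position 1: 'c' vs 'e' => DIFFER
  Position 2: 'c' vs 'd' => DIFFER
  Position 3: 'd' vs 'c' => DIFFER
Positions that differ: 4

4


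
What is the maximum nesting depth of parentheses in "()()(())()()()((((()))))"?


Input: "()()(())()()()((((()))))"
Tracking depth:
  Position 0 '(': depth becomes 1
  Position 1 ')': depth becomes 0
  Position 2 '(': depth becomes 1
  Position 3 ')': depth becomes 0
  Position 4 '(': depth becomes 1
  Position 5 '(': depth becomes 2
  Position 6 ')': depth becomes 1
  Position 7 ')': depth becomes 0
  Position 8 '(': depth becomes 1
  Position 9 ')': depth becomes 0
  Position 10 '(': depth becomes 1
  Position 11 ')': depth becomes 0
  Position 12 '(': depth becomes 1
  Position 13 ')': depth becomes 0
  Position 14 '(': depth becomes 1
  Position 15 '(': depth becomes 2
  Position 16 '(': depth becomes 3
  Position 17 '(': depth becomes 4
  Position 18 '(': depth becomes 5
  Position 19 ')': depth becomes 4
  Position 20 ')': depth becomes 3
  Position 21 ')': depth becomes 2
  Position 22 ')': depth becomes 1
  Position 23 ')': depth becomes 0
Maximum depth reached: 5

5


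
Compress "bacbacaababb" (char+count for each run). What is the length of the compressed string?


Input: bacbacaababb
Runs:
  'b' x 1 => "b1"
  'a' x 1 => "a1"
  'c' x 1 => "c1"
  'b' x 1 => "b1"
  'a' x 1 => "a1"
  'c' x 1 => "c1"
  'a' x 2 => "a2"
  'b' x 1 => "b1"
  'a' x 1 => "a1"
  'b' x 2 => "b2"
Compressed: "b1a1c1b1a1c1a2b1a1b2"
Compressed length: 20

20


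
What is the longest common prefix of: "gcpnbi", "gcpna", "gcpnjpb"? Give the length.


Words: gcpnbi, gcpna, gcpnjpb
  Position 0: all 'g' => match
  Position 1: all 'c' => match
  Position 2: all 'p' => match
  Position 3: all 'n' => match
  Position 4: ('b', 'a', 'j') => mismatch, stop
LCP = "gcpn" (length 4)

4


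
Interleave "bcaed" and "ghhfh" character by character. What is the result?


Interleaving "bcaed" and "ghhfh":
  Position 0: 'b' from first, 'g' from second => "bg"
  Position 1: 'c' from first, 'h' from second => "ch"
  Position 2: 'a' from first, 'h' from second => "ah"
  Position 3: 'e' from first, 'f' from second => "ef"
  Position 4: 'd' from first, 'h' from second => "dh"
Result: bgchahefdh

bgchahefdh


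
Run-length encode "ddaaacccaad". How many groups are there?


Input: ddaaacccaad
Scanning for consecutive runs:
  Group 1: 'd' x 2 (positions 0-1)
  Group 2: 'a' x 3 (positions 2-4)
  Group 3: 'c' x 3 (positions 5-7)
  Group 4: 'a' x 2 (positions 8-9)
  Group 5: 'd' x 1 (positions 10-10)
Total groups: 5

5


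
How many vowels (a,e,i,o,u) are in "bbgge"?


Input: bbgge
Checking each character:
  'b' at position 0: consonant
  'b' at position 1: consonant
  'g' at position 2: consonant
  'g' at position 3: consonant
  'e' at position 4: vowel (running total: 1)
Total vowels: 1

1


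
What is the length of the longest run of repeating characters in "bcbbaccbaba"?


Input: "bcbbaccbaba"
Scanning for longest run:
  Position 1 ('c'): new char, reset run to 1
  Position 2 ('b'): new char, reset run to 1
  Position 3 ('b'): continues run of 'b', length=2
  Position 4 ('a'): new char, reset run to 1
  Position 5 ('c'): new char, reset run to 1
  Position 6 ('c'): continues run of 'c', length=2
  Position 7 ('b'): new char, reset run to 1
  Position 8 ('a'): new char, reset run to 1
  Position 9 ('b'): new char, reset run to 1
  Position 10 ('a'): new char, reset run to 1
Longest run: 'b' with length 2

2


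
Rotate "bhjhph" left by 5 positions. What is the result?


Input: "bhjhph", rotate left by 5
First 5 characters: "bhjhp"
Remaining characters: "h"
Concatenate remaining + first: "h" + "bhjhp" = "hbhjhp"

hbhjhp


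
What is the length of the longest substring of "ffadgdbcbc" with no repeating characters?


Input: "ffadgdbcbc"
Sliding window (track last position of each char):
  Position 0 ('f'): window [0,0] length 1 -- new best
  Position 1 ('f'): repeat (last at 0), move window start to 1
  Position 1 ('f'): window [1,1] length 1
  Position 2 ('a'): window [1,2] length 2 -- new best
  Position 3 ('d'): window [1,3] length 3 -- new best
  Position 4 ('g'): window [1,4] length 4 -- new best
  Position 5 ('d'): repeat (last at 3), move window start to 4
  Position 5 ('d'): window [4,5] length 2
  Position 6 ('b'): window [4,6] length 3
  Position 7 ('c'): window [4,7] length 4
  Position 8 ('b'): repeat (last at 6), move window start to 7
  Position 8 ('b'): window [7,8] length 2
  Position 9 ('c'): repeat (last at 7), move window start to 8
  Position 9 ('c'): window [8,9] length 2
Longest substring with no repeats: "fadg" with length 4

4


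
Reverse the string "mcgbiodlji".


Input: mcgbiodlji
Reading characters right to left:
  Position 9: 'i'
  Position 8: 'j'
  Position 7: 'l'
  Position 6: 'd'
  Position 5: 'o'
  Position 4: 'i'
  Position 3: 'b'
  Position 2: 'g'
  Position 1: 'c'
  Position 0: 'm'
Reversed: ijldoibgcm

ijldoibgcm


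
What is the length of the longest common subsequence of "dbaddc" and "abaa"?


LCS of "dbaddc" and "abaa"
DP table:
           a    b    a    a
      0    0    0    0    0
  d   0    0    0    0    0
  b   0    0    1    1    1
  a   0    1    1    2    2
  d   0    1    1    2    2
  d   0    1    1    2    2
  c   0    1    1    2    2
LCS length = dp[6][4] = 2

2


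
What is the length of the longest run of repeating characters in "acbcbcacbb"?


Input: "acbcbcacbb"
Scanning for longest run:
  Position 1 ('c'): new char, reset run to 1
  Position 2 ('b'): new char, reset run to 1
  Position 3 ('c'): new char, reset run to 1
  Position 4 ('b'): new char, reset run to 1
  Position 5 ('c'): new char, reset run to 1
  Position 6 ('a'): new char, reset run to 1
  Position 7 ('c'): new char, reset run to 1
  Position 8 ('b'): new char, reset run to 1
  Position 9 ('b'): continues run of 'b', length=2
Longest run: 'b' with length 2

2


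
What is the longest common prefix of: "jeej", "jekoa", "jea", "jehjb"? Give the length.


Words: jeej, jekoa, jea, jehjb
  Position 0: all 'j' => match
  Position 1: all 'e' => match
  Position 2: ('e', 'k', 'a', 'h') => mismatch, stop
LCP = "je" (length 2)

2


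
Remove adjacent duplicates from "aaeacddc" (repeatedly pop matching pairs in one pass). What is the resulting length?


Input: aaeacddc
Stack-based adjacent duplicate removal:
  Read 'a': push. Stack: a
  Read 'a': matches stack top 'a' => pop. Stack: (empty)
  Read 'e': push. Stack: e
  Read 'a': push. Stack: ea
  Read 'c': push. Stack: eac
  Read 'd': push. Stack: eacd
  Read 'd': matches stack top 'd' => pop. Stack: eac
  Read 'c': matches stack top 'c' => pop. Stack: ea
Final stack: "ea" (length 2)

2


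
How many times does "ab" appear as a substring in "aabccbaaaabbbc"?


Searching for "ab" in "aabccbaaaabbbc"
Scanning each position:
  Position 0: "aa" => no
  Position 1: "ab" => MATCH
  Position 2: "bc" => no
  Position 3: "cc" => no
  Position 4: "cb" => no
  Position 5: "ba" => no
  Position 6: "aa" => no
  Position 7: "aa" => no
  Position 8: "aa" => no
  Position 9: "ab" => MATCH
  Position 10: "bb" => no
  Position 11: "bb" => no
  Position 12: "bc" => no
Total occurrences: 2

2


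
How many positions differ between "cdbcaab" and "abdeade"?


Comparing "cdbcaab" and "abdeade" position by position:
  Position 0: 'c' vs 'a' => DIFFER
  Position 1: 'd' vs 'b' => DIFFER
  Position 2: 'b' vs 'd' => DIFFER
  Position 3: 'c' vs 'e' => DIFFER
  Position 4: 'a' vs 'a' => same
  Position 5: 'a' vs 'd' => DIFFER
  Position 6: 'b' vs 'e' => DIFFER
Positions that differ: 6

6


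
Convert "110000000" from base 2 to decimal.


Input: "110000000" in base 2
Positional expansion:
  Digit '1' (value 1) x 2^8 = 256
  Digit '1' (value 1) x 2^7 = 128
  Digit '0' (value 0) x 2^6 = 0
  Digit '0' (value 0) x 2^5 = 0
  Digit '0' (value 0) x 2^4 = 0
  Digit '0' (value 0) x 2^3 = 0
  Digit '0' (value 0) x 2^2 = 0
  Digit '0' (value 0) x 2^1 = 0
  Digit '0' (value 0) x 2^0 = 0
Sum = 384

384


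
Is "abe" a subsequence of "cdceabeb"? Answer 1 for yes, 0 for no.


Check if "abe" is a subsequence of "cdceabeb"
Greedy scan:
  Position 0 ('c'): no match needed
  Position 1 ('d'): no match needed
  Position 2 ('c'): no match needed
  Position 3 ('e'): no match needed
  Position 4 ('a'): matches sub[0] = 'a'
  Position 5 ('b'): matches sub[1] = 'b'
  Position 6 ('e'): matches sub[2] = 'e'
  Position 7 ('b'): no match needed
All 3 characters matched => is a subsequence

1


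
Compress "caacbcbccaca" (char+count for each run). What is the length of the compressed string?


Input: caacbcbccaca
Runs:
  'c' x 1 => "c1"
  'a' x 2 => "a2"
  'c' x 1 => "c1"
  'b' x 1 => "b1"
  'c' x 1 => "c1"
  'b' x 1 => "b1"
  'c' x 2 => "c2"
  'a' x 1 => "a1"
  'c' x 1 => "c1"
  'a' x 1 => "a1"
Compressed: "c1a2c1b1c1b1c2a1c1a1"
Compressed length: 20

20


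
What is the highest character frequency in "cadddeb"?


Input: cadddeb
Character counts:
  'a': 1
  'b': 1
  'c': 1
  'd': 3
  'e': 1
Maximum frequency: 3

3


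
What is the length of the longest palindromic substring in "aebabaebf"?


Input: "aebabaebf"
Checking substrings for palindromes:
  [2:5] "bab" (len 3) => palindrome
  [3:6] "aba" (len 3) => palindrome
Longest palindromic substring: "bab" with length 3

3


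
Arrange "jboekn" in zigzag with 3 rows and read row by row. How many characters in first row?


Zigzag "jboekn" into 3 rows:
Placing characters:
  'j' => row 0
  'b' => row 1
  'o' => row 2
  'e' => row 1
  'k' => row 0
  'n' => row 1
Rows:
  Row 0: "jk"
  Row 1: "ben"
  Row 2: "o"
First row length: 2

2


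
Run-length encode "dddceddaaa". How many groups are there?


Input: dddceddaaa
Scanning for consecutive runs:
  Group 1: 'd' x 3 (positions 0-2)
  Group 2: 'c' x 1 (positions 3-3)
  Group 3: 'e' x 1 (positions 4-4)
  Group 4: 'd' x 2 (positions 5-6)
  Group 5: 'a' x 3 (positions 7-9)
Total groups: 5

5


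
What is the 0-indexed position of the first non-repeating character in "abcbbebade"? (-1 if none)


Input: abcbbebade
Character frequencies:
  'a': 2
  'b': 4
  'c': 1
  'd': 1
  'e': 2
Scanning left to right for freq == 1:
  Position 0 ('a'): freq=2, skip
  Position 1 ('b'): freq=4, skip
  Position 2 ('c'): unique! => answer = 2

2


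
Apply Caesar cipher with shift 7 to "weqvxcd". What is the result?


Caesar cipher: shift "weqvxcd" by 7
  'w' (pos 22) + 7 = pos 3 = 'd'
  'e' (pos 4) + 7 = pos 11 = 'l'
  'q' (pos 16) + 7 = pos 23 = 'x'
  'v' (pos 21) + 7 = pos 2 = 'c'
  'x' (pos 23) + 7 = pos 4 = 'e'
  'c' (pos 2) + 7 = pos 9 = 'j'
  'd' (pos 3) + 7 = pos 10 = 'k'
Result: dlxcejk

dlxcejk


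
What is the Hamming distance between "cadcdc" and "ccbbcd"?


Comparing "cadcdc" and "ccbbcd" position by position:
  Position 0: 'c' vs 'c' => same
  Position 1: 'a' vs 'c' => differ
  Position 2: 'd' vs 'b' => differ
  Position 3: 'c' vs 'b' => differ
  Position 4: 'd' vs 'c' => differ
  Position 5: 'c' vs 'd' => differ
Total differences (Hamming distance): 5

5


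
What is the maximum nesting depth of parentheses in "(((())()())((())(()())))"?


Input: "(((())()())((())(()())))"
Tracking depth:
  Position 0 '(': depth becomes 1
  Position 1 '(': depth becomes 2
  Position 2 '(': depth becomes 3
  Position 3 '(': depth becomes 4
  Position 4 ')': depth becomes 3
  Position 5 ')': depth becomes 2
  Position 6 '(': depth becomes 3
  Position 7 ')': depth becomes 2
  Position 8 '(': depth becomes 3
  Position 9 ')': depth becomes 2
  Position 10 ')': depth becomes 1
  Position 11 '(': depth becomes 2
  Position 12 '(': depth becomes 3
  Position 13 '(': depth becomes 4
  Position 14 ')': depth becomes 3
  Position 15 ')': depth becomes 2
  Position 16 '(': depth becomes 3
  Position 17 '(': depth becomes 4
  Position 18 ')': depth becomes 3
  Position 19 '(': depth becomes 4
  Position 20 ')': depth becomes 3
  Position 21 ')': depth becomes 2
  Position 22 ')': depth becomes 1
  Position 23 ')': depth becomes 0
Maximum depth reached: 4

4


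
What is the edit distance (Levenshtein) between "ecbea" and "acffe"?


Computing edit distance: "ecbea" -> "acffe"
DP table:
           a    c    f    f    e
      0    1    2    3    4    5
  e   1    1    2    3    4    4
  c   2    2    1    2    3    4
  b   3    3    2    2    3    4
  e   4    4    3    3    3    3
  a   5    4    4    4    4    4
Edit distance = dp[5][5] = 4

4


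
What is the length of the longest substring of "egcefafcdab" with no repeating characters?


Input: "egcefafcdab"
Sliding window (track last position of each char):
  Position 0 ('e'): window [0,0] length 1 -- new best
  Position 1 ('g'): window [0,1] length 2 -- new best
  Position 2 ('c'): window [0,2] length 3 -- new best
  Position 3 ('e'): repeat (last at 0), move window start to 1
  Position 3 ('e'): window [1,3] length 3
  Position 4 ('f'): window [1,4] length 4 -- new best
  Position 5 ('a'): window [1,5] length 5 -- new best
  Position 6 ('f'): repeat (last at 4), move window start to 5
  Position 6 ('f'): window [5,6] length 2
  Position 7 ('c'): window [5,7] length 3
  Position 8 ('d'): window [5,8] length 4
  Position 9 ('a'): repeat (last at 5), move window start to 6
  Position 9 ('a'): window [6,9] length 4
  Position 10 ('b'): window [6,10] length 5
Longest substring with no repeats: "gcefa" with length 5

5


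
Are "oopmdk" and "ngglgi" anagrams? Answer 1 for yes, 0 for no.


Strings: "oopmdk", "ngglgi"
Sorted first:  dkmoop
Sorted second: gggiln
Differ at position 0: 'd' vs 'g' => not anagrams

0


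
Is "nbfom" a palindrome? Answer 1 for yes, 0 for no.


Input: nbfom
Reversed: mofbn
  Compare pos 0 ('n') with pos 4 ('m'): MISMATCH
  Compare pos 1 ('b') with pos 3 ('o'): MISMATCH
Result: not a palindrome

0


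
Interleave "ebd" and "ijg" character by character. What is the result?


Interleaving "ebd" and "ijg":
  Position 0: 'e' from first, 'i' from second => "ei"
  Position 1: 'b' from first, 'j' from second => "bj"
  Position 2: 'd' from first, 'g' from second => "dg"
Result: eibjdg

eibjdg


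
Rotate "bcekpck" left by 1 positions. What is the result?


Input: "bcekpck", rotate left by 1
First 1 characters: "b"
Remaining characters: "cekpck"
Concatenate remaining + first: "cekpck" + "b" = "cekpckb"

cekpckb


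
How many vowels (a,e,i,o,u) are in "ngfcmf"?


Input: ngfcmf
Checking each character:
  'n' at position 0: consonant
  'g' at position 1: consonant
  'f' at position 2: consonant
  'c' at position 3: consonant
  'm' at position 4: consonant
  'f' at position 5: consonant
Total vowels: 0

0


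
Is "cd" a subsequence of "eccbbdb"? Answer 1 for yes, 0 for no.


Check if "cd" is a subsequence of "eccbbdb"
Greedy scan:
  Position 0 ('e'): no match needed
  Position 1 ('c'): matches sub[0] = 'c'
  Position 2 ('c'): no match needed
  Position 3 ('b'): no match needed
  Position 4 ('b'): no match needed
  Position 5 ('d'): matches sub[1] = 'd'
  Position 6 ('b'): no match needed
All 2 characters matched => is a subsequence

1


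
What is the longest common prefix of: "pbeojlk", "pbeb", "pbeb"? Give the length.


Words: pbeojlk, pbeb, pbeb
  Position 0: all 'p' => match
  Position 1: all 'b' => match
  Position 2: all 'e' => match
  Position 3: ('o', 'b', 'b') => mismatch, stop
LCP = "pbe" (length 3)

3


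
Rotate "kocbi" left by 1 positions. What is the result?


Input: "kocbi", rotate left by 1
First 1 characters: "k"
Remaining characters: "ocbi"
Concatenate remaining + first: "ocbi" + "k" = "ocbik"

ocbik


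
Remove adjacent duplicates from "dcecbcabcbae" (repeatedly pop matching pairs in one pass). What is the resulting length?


Input: dcecbcabcbae
Stack-based adjacent duplicate removal:
  Read 'd': push. Stack: d
  Read 'c': push. Stack: dc
  Read 'e': push. Stack: dce
  Read 'c': push. Stack: dcec
  Read 'b': push. Stack: dcecb
  Read 'c': push. Stack: dcecbc
  Read 'a': push. Stack: dcecbca
  Read 'b': push. Stack: dcecbcab
  Read 'c': push. Stack: dcecbcabc
  Read 'b': push. Stack: dcecbcabcb
  Read 'a': push. Stack: dcecbcabcba
  Read 'e': push. Stack: dcecbcabcbae
Final stack: "dcecbcabcbae" (length 12)

12


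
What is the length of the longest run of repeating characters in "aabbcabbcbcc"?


Input: "aabbcabbcbcc"
Scanning for longest run:
  Position 1 ('a'): continues run of 'a', length=2
  Position 2 ('b'): new char, reset run to 1
  Position 3 ('b'): continues run of 'b', length=2
  Position 4 ('c'): new char, reset run to 1
  Position 5 ('a'): new char, reset run to 1
  Position 6 ('b'): new char, reset run to 1
  Position 7 ('b'): continues run of 'b', length=2
  Position 8 ('c'): new char, reset run to 1
  Position 9 ('b'): new char, reset run to 1
  Position 10 ('c'): new char, reset run to 1
  Position 11 ('c'): continues run of 'c', length=2
Longest run: 'a' with length 2

2


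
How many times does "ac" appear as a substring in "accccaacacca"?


Searching for "ac" in "accccaacacca"
Scanning each position:
  Position 0: "ac" => MATCH
  Position 1: "cc" => no
  Position 2: "cc" => no
  Position 3: "cc" => no
  Position 4: "ca" => no
  Position 5: "aa" => no
  Position 6: "ac" => MATCH
  Position 7: "ca" => no
  Position 8: "ac" => MATCH
  Position 9: "cc" => no
  Position 10: "ca" => no
Total occurrences: 3

3


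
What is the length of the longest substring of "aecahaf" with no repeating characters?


Input: "aecahaf"
Sliding window (track last position of each char):
  Position 0 ('a'): window [0,0] length 1 -- new best
  Position 1 ('e'): window [0,1] length 2 -- new best
  Position 2 ('c'): window [0,2] length 3 -- new best
  Position 3 ('a'): repeat (last at 0), move window start to 1
  Position 3 ('a'): window [1,3] length 3
  Position 4 ('h'): window [1,4] length 4 -- new best
  Position 5 ('a'): repeat (last at 3), move window start to 4
  Position 5 ('a'): window [4,5] length 2
  Position 6 ('f'): window [4,6] length 3
Longest substring with no repeats: "ecah" with length 4

4


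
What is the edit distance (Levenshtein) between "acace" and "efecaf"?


Computing edit distance: "acace" -> "efecaf"
DP table:
           e    f    e    c    a    f
      0    1    2    3    4    5    6
  a   1    1    2    3    4    4    5
  c   2    2    2    3    3    4    5
  a   3    3    3    3    4    3    4
  c   4    4    4    4    3    4    4
  e   5    4    5    4    4    4    5
Edit distance = dp[5][6] = 5

5


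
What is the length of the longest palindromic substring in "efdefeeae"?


Input: "efdefeeae"
Checking substrings for palindromes:
  [3:6] "efe" (len 3) => palindrome
  [6:9] "eae" (len 3) => palindrome
  [5:7] "ee" (len 2) => palindrome
Longest palindromic substring: "efe" with length 3

3


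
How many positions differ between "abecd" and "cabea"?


Comparing "abecd" and "cabea" position by position:
  Position 0: 'a' vs 'c' => DIFFER
  Position 1: 'b' vs 'a' => DIFFER
  Position 2: 'e' vs 'b' => DIFFER
  Position 3: 'c' vs 'e' => DIFFER
  Position 4: 'd' vs 'a' => DIFFER
Positions that differ: 5

5


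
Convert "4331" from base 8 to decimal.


Input: "4331" in base 8
Positional expansion:
  Digit '4' (value 4) x 8^3 = 2048
  Digit '3' (value 3) x 8^2 = 192
  Digit '3' (value 3) x 8^1 = 24
  Digit '1' (value 1) x 8^0 = 1
Sum = 2265

2265


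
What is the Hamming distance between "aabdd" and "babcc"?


Comparing "aabdd" and "babcc" position by position:
  Position 0: 'a' vs 'b' => differ
  Position 1: 'a' vs 'a' => same
  Position 2: 'b' vs 'b' => same
  Position 3: 'd' vs 'c' => differ
  Position 4: 'd' vs 'c' => differ
Total differences (Hamming distance): 3

3


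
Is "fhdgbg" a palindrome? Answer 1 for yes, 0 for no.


Input: fhdgbg
Reversed: gbgdhf
  Compare pos 0 ('f') with pos 5 ('g'): MISMATCH
  Compare pos 1 ('h') with pos 4 ('b'): MISMATCH
  Compare pos 2 ('d') with pos 3 ('g'): MISMATCH
Result: not a palindrome

0


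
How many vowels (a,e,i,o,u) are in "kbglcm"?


Input: kbglcm
Checking each character:
  'k' at position 0: consonant
  'b' at position 1: consonant
  'g' at position 2: consonant
  'l' at position 3: consonant
  'c' at position 4: consonant
  'm' at position 5: consonant
Total vowels: 0

0


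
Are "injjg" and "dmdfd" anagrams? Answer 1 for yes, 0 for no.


Strings: "injjg", "dmdfd"
Sorted first:  gijjn
Sorted second: dddfm
Differ at position 0: 'g' vs 'd' => not anagrams

0


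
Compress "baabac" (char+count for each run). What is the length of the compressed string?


Input: baabac
Runs:
  'b' x 1 => "b1"
  'a' x 2 => "a2"
  'b' x 1 => "b1"
  'a' x 1 => "a1"
  'c' x 1 => "c1"
Compressed: "b1a2b1a1c1"
Compressed length: 10

10


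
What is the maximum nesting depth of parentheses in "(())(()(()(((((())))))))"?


Input: "(())(()(()(((((())))))))"
Tracking depth:
  Position 0 '(': depth becomes 1
  Position 1 '(': depth becomes 2
  Position 2 ')': depth becomes 1
  Position 3 ')': depth becomes 0
  Position 4 '(': depth becomes 1
  Position 5 '(': depth becomes 2
  Position 6 ')': depth becomes 1
  Position 7 '(': depth becomes 2
  Position 8 '(': depth becomes 3
  Position 9 ')': depth becomes 2
  Position 10 '(': depth becomes 3
  Position 11 '(': depth becomes 4
  Position 12 '(': depth becomes 5
  Position 13 '(': depth becomes 6
  Position 14 '(': depth becomes 7
  Position 15 '(': depth becomes 8
  Position 16 ')': depth becomes 7
  Position 17 ')': depth becomes 6
  Position 18 ')': depth becomes 5
  Position 19 ')': depth becomes 4
  Position 20 ')': depth becomes 3
  Position 21 ')': depth becomes 2
  Position 22 ')': depth becomes 1
  Position 23 ')': depth becomes 0
Maximum depth reached: 8

8


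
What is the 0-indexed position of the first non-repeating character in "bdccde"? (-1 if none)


Input: bdccde
Character frequencies:
  'b': 1
  'c': 2
  'd': 2
  'e': 1
Scanning left to right for freq == 1:
  Position 0 ('b'): unique! => answer = 0

0


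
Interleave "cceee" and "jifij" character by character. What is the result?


Interleaving "cceee" and "jifij":
  Position 0: 'c' from first, 'j' from second => "cj"
  Position 1: 'c' from first, 'i' from second => "ci"
  Position 2: 'e' from first, 'f' from second => "ef"
  Position 3: 'e' from first, 'i' from second => "ei"
  Position 4: 'e' from first, 'j' from second => "ej"
Result: cjciefeiej

cjciefeiej


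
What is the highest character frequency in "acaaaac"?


Input: acaaaac
Character counts:
  'a': 5
  'c': 2
Maximum frequency: 5

5


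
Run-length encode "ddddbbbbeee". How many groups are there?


Input: ddddbbbbeee
Scanning for consecutive runs:
  Group 1: 'd' x 4 (positions 0-3)
  Group 2: 'b' x 4 (positions 4-7)
  Group 3: 'e' x 3 (positions 8-10)
Total groups: 3

3


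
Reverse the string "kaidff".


Input: kaidff
Reading characters right to left:
  Position 5: 'f'
  Position 4: 'f'
  Position 3: 'd'
  Position 2: 'i'
  Position 1: 'a'
  Position 0: 'k'
Reversed: ffdiak

ffdiak


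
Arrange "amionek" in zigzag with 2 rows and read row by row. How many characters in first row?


Zigzag "amionek" into 2 rows:
Placing characters:
  'a' => row 0
  'm' => row 1
  'i' => row 0
  'o' => row 1
  'n' => row 0
  'e' => row 1
  'k' => row 0
Rows:
  Row 0: "aink"
  Row 1: "moe"
First row length: 4

4


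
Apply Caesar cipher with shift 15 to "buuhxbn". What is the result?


Caesar cipher: shift "buuhxbn" by 15
  'b' (pos 1) + 15 = pos 16 = 'q'
  'u' (pos 20) + 15 = pos 9 = 'j'
  'u' (pos 20) + 15 = pos 9 = 'j'
  'h' (pos 7) + 15 = pos 22 = 'w'
  'x' (pos 23) + 15 = pos 12 = 'm'
  'b' (pos 1) + 15 = pos 16 = 'q'
  'n' (pos 13) + 15 = pos 2 = 'c'
Result: qjjwmqc

qjjwmqc


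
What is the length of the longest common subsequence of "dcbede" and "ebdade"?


LCS of "dcbede" and "ebdade"
DP table:
           e    b    d    a    d    e
      0    0    0    0    0    0    0
  d   0    0    0    1    1    1    1
  c   0    0    0    1    1    1    1
  b   0    0    1    1    1    1    1
  e   0    1    1    1    1    1    2
  d   0    1    1    2    2    2    2
  e   0    1    1    2    2    2    3
LCS length = dp[6][6] = 3

3


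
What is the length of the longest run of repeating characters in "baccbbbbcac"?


Input: "baccbbbbcac"
Scanning for longest run:
  Position 1 ('a'): new char, reset run to 1
  Position 2 ('c'): new char, reset run to 1
  Position 3 ('c'): continues run of 'c', length=2
  Position 4 ('b'): new char, reset run to 1
  Position 5 ('b'): continues run of 'b', length=2
  Position 6 ('b'): continues run of 'b', length=3
  Position 7 ('b'): continues run of 'b', length=4
  Position 8 ('c'): new char, reset run to 1
  Position 9 ('a'): new char, reset run to 1
  Position 10 ('c'): new char, reset run to 1
Longest run: 'b' with length 4

4


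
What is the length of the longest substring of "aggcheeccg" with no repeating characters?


Input: "aggcheeccg"
Sliding window (track last position of each char):
  Position 0 ('a'): window [0,0] length 1 -- new best
  Position 1 ('g'): window [0,1] length 2 -- new best
  Position 2 ('g'): repeat (last at 1), move window start to 2
  Position 2 ('g'): window [2,2] length 1
  Position 3 ('c'): window [2,3] length 2
  Position 4 ('h'): window [2,4] length 3 -- new best
  Position 5 ('e'): window [2,5] length 4 -- new best
  Position 6 ('e'): repeat (last at 5), move window start to 6
  Position 6 ('e'): window [6,6] length 1
  Position 7 ('c'): window [6,7] length 2
  Position 8 ('c'): repeat (last at 7), move window start to 8
  Position 8 ('c'): window [8,8] length 1
  Position 9 ('g'): window [8,9] length 2
Longest substring with no repeats: "gche" with length 4

4


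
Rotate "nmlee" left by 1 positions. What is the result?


Input: "nmlee", rotate left by 1
First 1 characters: "n"
Remaining characters: "mlee"
Concatenate remaining + first: "mlee" + "n" = "mleen"

mleen


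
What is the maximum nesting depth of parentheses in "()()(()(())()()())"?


Input: "()()(()(())()()())"
Tracking depth:
  Position 0 '(': depth becomes 1
  Position 1 ')': depth becomes 0
  Position 2 '(': depth becomes 1
  Position 3 ')': depth becomes 0
  Position 4 '(': depth becomes 1
  Position 5 '(': depth becomes 2
  Position 6 ')': depth becomes 1
  Position 7 '(': depth becomes 2
  Position 8 '(': depth becomes 3
  Position 9 ')': depth becomes 2
  Position 10 ')': depth becomes 1
  Position 11 '(': depth becomes 2
  Position 12 ')': depth becomes 1
  Position 13 '(': depth becomes 2
  Position 14 ')': depth becomes 1
  Position 15 '(': depth becomes 2
  Position 16 ')': depth becomes 1
  Position 17 ')': depth becomes 0
Maximum depth reached: 3

3


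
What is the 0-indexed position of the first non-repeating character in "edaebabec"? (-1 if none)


Input: edaebabec
Character frequencies:
  'a': 2
  'b': 2
  'c': 1
  'd': 1
  'e': 3
Scanning left to right for freq == 1:
  Position 0 ('e'): freq=3, skip
  Position 1 ('d'): unique! => answer = 1

1


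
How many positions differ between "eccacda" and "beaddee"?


Comparing "eccacda" and "beaddee" position by position:
  Position 0: 'e' vs 'b' => DIFFER
  Position 1: 'c' vs 'e' => DIFFER
  Position 2: 'c' vs 'a' => DIFFER
  Position 3: 'a' vs 'd' => DIFFER
  Position 4: 'c' vs 'd' => DIFFER
  Position 5: 'd' vs 'e' => DIFFER
  Position 6: 'a' vs 'e' => DIFFER
Positions that differ: 7

7


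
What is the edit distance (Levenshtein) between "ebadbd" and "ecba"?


Computing edit distance: "ebadbd" -> "ecba"
DP table:
           e    c    b    a
      0    1    2    3    4
  e   1    0    1    2    3
  b   2    1    1    1    2
  a   3    2    2    2    1
  d   4    3    3    3    2
  b   5    4    4    3    3
  d   6    5    5    4    4
Edit distance = dp[6][4] = 4

4


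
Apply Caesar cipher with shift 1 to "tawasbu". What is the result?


Caesar cipher: shift "tawasbu" by 1
  't' (pos 19) + 1 = pos 20 = 'u'
  'a' (pos 0) + 1 = pos 1 = 'b'
  'w' (pos 22) + 1 = pos 23 = 'x'
  'a' (pos 0) + 1 = pos 1 = 'b'
  's' (pos 18) + 1 = pos 19 = 't'
  'b' (pos 1) + 1 = pos 2 = 'c'
  'u' (pos 20) + 1 = pos 21 = 'v'
Result: ubxbtcv

ubxbtcv


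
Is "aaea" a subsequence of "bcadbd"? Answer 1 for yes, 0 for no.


Check if "aaea" is a subsequence of "bcadbd"
Greedy scan:
  Position 0 ('b'): no match needed
  Position 1 ('c'): no match needed
  Position 2 ('a'): matches sub[0] = 'a'
  Position 3 ('d'): no match needed
  Position 4 ('b'): no match needed
  Position 5 ('d'): no match needed
Only matched 1/4 characters => not a subsequence

0


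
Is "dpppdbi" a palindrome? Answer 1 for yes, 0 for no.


Input: dpppdbi
Reversed: ibdpppd
  Compare pos 0 ('d') with pos 6 ('i'): MISMATCH
  Compare pos 1 ('p') with pos 5 ('b'): MISMATCH
  Compare pos 2 ('p') with pos 4 ('d'): MISMATCH
Result: not a palindrome

0


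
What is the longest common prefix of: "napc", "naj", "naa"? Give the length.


Words: napc, naj, naa
  Position 0: all 'n' => match
  Position 1: all 'a' => match
  Position 2: ('p', 'j', 'a') => mismatch, stop
LCP = "na" (length 2)

2


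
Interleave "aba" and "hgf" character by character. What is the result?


Interleaving "aba" and "hgf":
  Position 0: 'a' from first, 'h' from second => "ah"
  Position 1: 'b' from first, 'g' from second => "bg"
  Position 2: 'a' from first, 'f' from second => "af"
Result: ahbgaf

ahbgaf


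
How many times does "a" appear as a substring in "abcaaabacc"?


Searching for "a" in "abcaaabacc"
Scanning each position:
  Position 0: "a" => MATCH
  Position 1: "b" => no
  Position 2: "c" => no
  Position 3: "a" => MATCH
  Position 4: "a" => MATCH
  Position 5: "a" => MATCH
  Position 6: "b" => no
  Position 7: "a" => MATCH
  Position 8: "c" => no
  Position 9: "c" => no
Total occurrences: 5

5


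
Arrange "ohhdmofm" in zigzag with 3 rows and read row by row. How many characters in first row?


Zigzag "ohhdmofm" into 3 rows:
Placing characters:
  'o' => row 0
  'h' => row 1
  'h' => row 2
  'd' => row 1
  'm' => row 0
  'o' => row 1
  'f' => row 2
  'm' => row 1
Rows:
  Row 0: "om"
  Row 1: "hdom"
  Row 2: "hf"
First row length: 2

2


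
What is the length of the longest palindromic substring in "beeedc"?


Input: "beeedc"
Checking substrings for palindromes:
  [1:4] "eee" (len 3) => palindrome
  [1:3] "ee" (len 2) => palindrome
  [2:4] "ee" (len 2) => palindrome
Longest palindromic substring: "eee" with length 3

3


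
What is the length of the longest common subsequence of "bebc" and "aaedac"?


LCS of "bebc" and "aaedac"
DP table:
           a    a    e    d    a    c
      0    0    0    0    0    0    0
  b   0    0    0    0    0    0    0
  e   0    0    0    1    1    1    1
  b   0    0    0    1    1    1    1
  c   0    0    0    1    1    1    2
LCS length = dp[4][6] = 2

2


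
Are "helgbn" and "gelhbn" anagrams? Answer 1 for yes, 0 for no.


Strings: "helgbn", "gelhbn"
Sorted first:  beghln
Sorted second: beghln
Sorted forms match => anagrams

1


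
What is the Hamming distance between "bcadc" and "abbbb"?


Comparing "bcadc" and "abbbb" position by position:
  Position 0: 'b' vs 'a' => differ
  Position 1: 'c' vs 'b' => differ
  Position 2: 'a' vs 'b' => differ
  Position 3: 'd' vs 'b' => differ
  Position 4: 'c' vs 'b' => differ
Total differences (Hamming distance): 5

5


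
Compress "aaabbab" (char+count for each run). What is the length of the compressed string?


Input: aaabbab
Runs:
  'a' x 3 => "a3"
  'b' x 2 => "b2"
  'a' x 1 => "a1"
  'b' x 1 => "b1"
Compressed: "a3b2a1b1"
Compressed length: 8

8
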